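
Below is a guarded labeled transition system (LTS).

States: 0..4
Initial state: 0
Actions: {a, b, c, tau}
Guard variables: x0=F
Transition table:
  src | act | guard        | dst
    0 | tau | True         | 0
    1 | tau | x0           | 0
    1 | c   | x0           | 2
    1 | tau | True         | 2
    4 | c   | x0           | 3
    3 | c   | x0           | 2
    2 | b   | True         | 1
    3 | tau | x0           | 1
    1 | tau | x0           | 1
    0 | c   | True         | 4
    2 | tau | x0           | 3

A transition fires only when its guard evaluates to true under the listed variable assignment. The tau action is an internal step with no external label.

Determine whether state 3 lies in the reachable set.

Guard filter leaves 4 enabled edge(s).
Layer 0: {0}
Layer 1: {4}  total {0,4}
R = {0,4}

Answer: UNREACHABLE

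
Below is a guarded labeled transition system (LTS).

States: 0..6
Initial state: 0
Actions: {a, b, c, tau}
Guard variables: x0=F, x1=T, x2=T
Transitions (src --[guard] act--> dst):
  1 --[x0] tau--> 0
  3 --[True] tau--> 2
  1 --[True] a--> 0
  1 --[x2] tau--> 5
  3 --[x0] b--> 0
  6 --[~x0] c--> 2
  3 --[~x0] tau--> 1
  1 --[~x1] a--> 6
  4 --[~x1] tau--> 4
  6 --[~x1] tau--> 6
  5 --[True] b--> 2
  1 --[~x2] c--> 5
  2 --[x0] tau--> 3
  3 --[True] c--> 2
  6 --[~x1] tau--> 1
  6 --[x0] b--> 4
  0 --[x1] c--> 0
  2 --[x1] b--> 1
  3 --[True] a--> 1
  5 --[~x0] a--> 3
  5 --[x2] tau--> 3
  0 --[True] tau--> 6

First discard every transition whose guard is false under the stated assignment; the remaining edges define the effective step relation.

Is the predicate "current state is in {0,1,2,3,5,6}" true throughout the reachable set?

Answer: INVARIANT HOLDS

Trace:
Safe = {0,1,2,3,5,6}
R = {0,1,2,3,5,6}
  0: ok
  1: ok
  2: ok
  3: ok
  5: ok
  6: ok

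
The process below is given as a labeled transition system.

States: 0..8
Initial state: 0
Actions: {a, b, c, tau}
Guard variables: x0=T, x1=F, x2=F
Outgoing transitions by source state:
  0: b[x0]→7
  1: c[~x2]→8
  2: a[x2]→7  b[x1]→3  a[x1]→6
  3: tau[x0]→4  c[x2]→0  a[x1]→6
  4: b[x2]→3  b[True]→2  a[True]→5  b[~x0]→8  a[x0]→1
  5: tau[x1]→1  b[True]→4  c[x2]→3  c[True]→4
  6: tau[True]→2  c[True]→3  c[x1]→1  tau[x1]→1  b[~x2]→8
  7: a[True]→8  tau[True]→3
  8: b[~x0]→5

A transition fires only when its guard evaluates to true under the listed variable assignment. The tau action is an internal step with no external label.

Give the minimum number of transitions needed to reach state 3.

Answer: 2

Analysis:
Breadth-first toward 3:
  depth 0: {0}
  depth 1: {7}
  depth 2: {3,8}
3 enters at depth 2; path b·tau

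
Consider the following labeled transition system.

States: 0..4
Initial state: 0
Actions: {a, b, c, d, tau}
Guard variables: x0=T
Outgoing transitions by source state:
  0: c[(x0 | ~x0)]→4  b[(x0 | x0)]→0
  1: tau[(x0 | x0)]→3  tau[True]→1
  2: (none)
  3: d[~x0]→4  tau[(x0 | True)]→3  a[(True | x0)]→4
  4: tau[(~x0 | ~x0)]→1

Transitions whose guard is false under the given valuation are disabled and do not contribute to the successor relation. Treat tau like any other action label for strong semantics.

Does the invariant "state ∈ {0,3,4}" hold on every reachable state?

Allowed set {0,3,4}
R = {0,4}
  0: ok
  4: ok

Answer: INVARIANT HOLDS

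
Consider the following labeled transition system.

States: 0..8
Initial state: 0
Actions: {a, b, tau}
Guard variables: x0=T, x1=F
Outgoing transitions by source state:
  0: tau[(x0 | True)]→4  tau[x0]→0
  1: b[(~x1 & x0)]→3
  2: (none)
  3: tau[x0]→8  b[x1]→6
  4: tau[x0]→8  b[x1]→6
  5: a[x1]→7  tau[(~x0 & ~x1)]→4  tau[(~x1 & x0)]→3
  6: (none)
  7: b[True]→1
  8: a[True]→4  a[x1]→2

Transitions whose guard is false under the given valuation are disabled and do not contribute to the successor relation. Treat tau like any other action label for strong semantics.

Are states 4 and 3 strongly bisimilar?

Refine partition for ~:
  π0 = {{0,1,2,3,4,5,6,7,8}}
  π1 = {{0,3,4,5},{1,7},{2,6},{8}}
  π2 = {{0,5},{1},{2,6},{3,4},{7},{8}}
  π3 = {{0},{1},{2,6},{3,4},{5},{7},{8}}
stable after 4 split(s): 7 block(s)
class of 4: {3,4}; class of 3: {3,4}

Answer: BISIMILAR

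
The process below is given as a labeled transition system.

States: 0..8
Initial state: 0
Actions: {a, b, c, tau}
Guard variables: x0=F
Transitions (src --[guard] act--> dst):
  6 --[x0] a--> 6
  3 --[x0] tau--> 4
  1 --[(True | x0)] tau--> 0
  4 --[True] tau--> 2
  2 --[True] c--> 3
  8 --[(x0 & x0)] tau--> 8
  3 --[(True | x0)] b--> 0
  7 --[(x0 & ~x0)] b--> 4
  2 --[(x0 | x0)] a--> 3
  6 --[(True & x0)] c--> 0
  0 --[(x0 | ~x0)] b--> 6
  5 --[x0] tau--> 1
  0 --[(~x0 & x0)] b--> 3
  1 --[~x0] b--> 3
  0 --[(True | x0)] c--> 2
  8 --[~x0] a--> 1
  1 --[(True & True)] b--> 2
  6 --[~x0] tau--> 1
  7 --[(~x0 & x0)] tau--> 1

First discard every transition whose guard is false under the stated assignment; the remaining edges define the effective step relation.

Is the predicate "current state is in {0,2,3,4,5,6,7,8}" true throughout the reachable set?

Allowed set {0,2,3,4,5,6,7,8}
R = {0,1,2,3,6}
  0: ✓
  1: outside
  2: ✓
  3: ✓
  6: ✓
witness against invariant: b·tau → 1

Answer: INVARIANT VIOLATED at state 1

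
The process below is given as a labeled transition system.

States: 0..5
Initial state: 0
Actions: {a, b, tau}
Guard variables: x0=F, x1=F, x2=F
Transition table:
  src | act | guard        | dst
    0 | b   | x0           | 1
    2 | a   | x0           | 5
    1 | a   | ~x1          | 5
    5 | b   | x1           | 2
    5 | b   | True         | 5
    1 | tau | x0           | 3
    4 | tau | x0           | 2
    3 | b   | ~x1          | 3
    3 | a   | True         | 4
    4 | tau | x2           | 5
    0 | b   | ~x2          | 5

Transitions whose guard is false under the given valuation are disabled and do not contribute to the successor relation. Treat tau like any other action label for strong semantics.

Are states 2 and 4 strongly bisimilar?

Answer: BISIMILAR

Analysis:
Refine partition for ~:
  round 0: {{0,1,2,3,4,5}}
  round 1: {{0,5},{1},{2,4},{3}}
4 equivalence class(es) (converged in 2)
2∈{2,4}, 4∈{2,4}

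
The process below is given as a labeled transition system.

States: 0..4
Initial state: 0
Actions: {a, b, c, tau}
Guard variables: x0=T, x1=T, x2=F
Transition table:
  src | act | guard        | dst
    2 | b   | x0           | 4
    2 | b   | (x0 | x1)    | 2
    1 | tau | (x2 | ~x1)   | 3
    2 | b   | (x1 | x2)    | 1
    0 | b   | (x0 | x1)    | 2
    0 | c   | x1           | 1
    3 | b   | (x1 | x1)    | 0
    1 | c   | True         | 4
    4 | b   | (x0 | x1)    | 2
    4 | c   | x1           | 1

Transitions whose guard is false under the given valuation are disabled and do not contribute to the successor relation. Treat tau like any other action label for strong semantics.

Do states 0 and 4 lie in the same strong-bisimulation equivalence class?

Answer: BISIMILAR

Analysis:
Refine partition for ~:
  π0 = {{0,1,2,3,4}}
  π1 = {{0,4},{1},{2,3}}
  π2 = {{0,4},{1},{2},{3}}
4 equivalence class(es) (converged in 3)
0∈{0,4}, 4∈{0,4}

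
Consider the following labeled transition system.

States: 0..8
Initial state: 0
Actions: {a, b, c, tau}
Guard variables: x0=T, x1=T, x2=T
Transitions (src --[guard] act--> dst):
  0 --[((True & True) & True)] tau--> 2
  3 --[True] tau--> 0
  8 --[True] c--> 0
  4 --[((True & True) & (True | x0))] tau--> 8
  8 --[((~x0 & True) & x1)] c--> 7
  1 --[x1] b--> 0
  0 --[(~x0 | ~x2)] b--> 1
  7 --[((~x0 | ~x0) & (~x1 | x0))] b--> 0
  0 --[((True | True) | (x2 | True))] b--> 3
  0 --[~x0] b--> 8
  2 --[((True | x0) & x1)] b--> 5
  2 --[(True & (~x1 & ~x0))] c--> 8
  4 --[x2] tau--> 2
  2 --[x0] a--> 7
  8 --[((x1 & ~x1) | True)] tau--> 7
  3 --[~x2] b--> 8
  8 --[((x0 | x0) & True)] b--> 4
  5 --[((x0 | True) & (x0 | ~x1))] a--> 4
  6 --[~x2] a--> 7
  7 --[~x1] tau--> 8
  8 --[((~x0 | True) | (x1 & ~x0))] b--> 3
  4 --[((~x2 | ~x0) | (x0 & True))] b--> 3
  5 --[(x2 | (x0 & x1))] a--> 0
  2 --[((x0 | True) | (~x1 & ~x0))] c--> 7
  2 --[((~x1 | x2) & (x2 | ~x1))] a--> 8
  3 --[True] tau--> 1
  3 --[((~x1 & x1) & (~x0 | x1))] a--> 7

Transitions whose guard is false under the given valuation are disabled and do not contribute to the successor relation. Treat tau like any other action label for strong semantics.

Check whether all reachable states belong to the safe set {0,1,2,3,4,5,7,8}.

Allowed set {0,1,2,3,4,5,7,8}
R = {0,1,2,3,4,5,7,8}
  0: ✓
  1: ✓
  2: ✓
  3: ✓
  4: ✓
  5: ✓
  7: ✓
  8: ✓

Answer: INVARIANT HOLDS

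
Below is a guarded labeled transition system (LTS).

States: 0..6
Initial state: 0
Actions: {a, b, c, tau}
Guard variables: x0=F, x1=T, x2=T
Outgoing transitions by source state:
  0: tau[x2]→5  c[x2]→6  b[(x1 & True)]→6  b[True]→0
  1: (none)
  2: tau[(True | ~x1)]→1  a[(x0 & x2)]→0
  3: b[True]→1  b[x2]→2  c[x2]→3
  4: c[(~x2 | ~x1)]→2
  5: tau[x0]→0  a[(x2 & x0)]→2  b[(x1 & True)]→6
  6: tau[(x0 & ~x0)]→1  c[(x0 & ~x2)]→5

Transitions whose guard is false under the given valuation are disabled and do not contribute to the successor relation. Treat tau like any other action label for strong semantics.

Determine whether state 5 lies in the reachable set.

Answer: REACHABLE

Trace:
Guard filter leaves 9 enabled edge(s).
Layer 0: {0}
Layer 1: {5,6}  cumulative {0,5,6}
Reach set: {0,5,6}
Path to 5: tau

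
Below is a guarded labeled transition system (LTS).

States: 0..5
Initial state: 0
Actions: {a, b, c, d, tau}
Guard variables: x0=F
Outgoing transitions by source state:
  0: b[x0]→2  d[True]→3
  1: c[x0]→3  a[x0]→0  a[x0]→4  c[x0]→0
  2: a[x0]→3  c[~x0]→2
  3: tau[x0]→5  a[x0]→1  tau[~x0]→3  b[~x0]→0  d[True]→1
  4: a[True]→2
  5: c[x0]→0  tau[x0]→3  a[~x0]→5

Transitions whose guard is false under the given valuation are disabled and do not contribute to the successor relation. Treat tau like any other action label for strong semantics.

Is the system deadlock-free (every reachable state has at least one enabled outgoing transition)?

Answer: DEADLOCK at state 1

Analysis:
Reach set: {0,1,3}
  0: d→3  [1 exit(s)]
  1: ∅  [deadlock]
  3: b→0  d→1  tau→3  [3 exit(s)]
trace reaching 1: d·d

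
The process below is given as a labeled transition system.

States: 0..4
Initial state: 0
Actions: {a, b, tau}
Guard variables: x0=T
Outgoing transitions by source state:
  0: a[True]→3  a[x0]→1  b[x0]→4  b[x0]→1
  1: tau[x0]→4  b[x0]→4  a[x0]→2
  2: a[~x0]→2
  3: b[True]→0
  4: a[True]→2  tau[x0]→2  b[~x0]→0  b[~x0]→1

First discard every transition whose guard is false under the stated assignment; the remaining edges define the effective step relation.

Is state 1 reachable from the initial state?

10 transition(s) survive guard evaluation.
depth 0: {0}
depth 1: {1,3,4}  total {0,1,3,4}
depth 2: {2}  total {0,1,2,3,4}
R = {0,1,2,3,4}
Path to 1: a

Answer: REACHABLE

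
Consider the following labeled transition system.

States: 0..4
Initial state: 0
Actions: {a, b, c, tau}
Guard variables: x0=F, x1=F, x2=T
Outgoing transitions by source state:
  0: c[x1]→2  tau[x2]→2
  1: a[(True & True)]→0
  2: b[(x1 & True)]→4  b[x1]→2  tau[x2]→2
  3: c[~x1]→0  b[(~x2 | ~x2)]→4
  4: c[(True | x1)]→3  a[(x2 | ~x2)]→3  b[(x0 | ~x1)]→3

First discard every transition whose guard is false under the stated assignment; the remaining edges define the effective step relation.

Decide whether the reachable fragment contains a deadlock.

Answer: DEADLOCK-FREE

Working:
Reachable = {0,2}
  0: tau→2  [deg 1]
  2: tau→2  [deg 1]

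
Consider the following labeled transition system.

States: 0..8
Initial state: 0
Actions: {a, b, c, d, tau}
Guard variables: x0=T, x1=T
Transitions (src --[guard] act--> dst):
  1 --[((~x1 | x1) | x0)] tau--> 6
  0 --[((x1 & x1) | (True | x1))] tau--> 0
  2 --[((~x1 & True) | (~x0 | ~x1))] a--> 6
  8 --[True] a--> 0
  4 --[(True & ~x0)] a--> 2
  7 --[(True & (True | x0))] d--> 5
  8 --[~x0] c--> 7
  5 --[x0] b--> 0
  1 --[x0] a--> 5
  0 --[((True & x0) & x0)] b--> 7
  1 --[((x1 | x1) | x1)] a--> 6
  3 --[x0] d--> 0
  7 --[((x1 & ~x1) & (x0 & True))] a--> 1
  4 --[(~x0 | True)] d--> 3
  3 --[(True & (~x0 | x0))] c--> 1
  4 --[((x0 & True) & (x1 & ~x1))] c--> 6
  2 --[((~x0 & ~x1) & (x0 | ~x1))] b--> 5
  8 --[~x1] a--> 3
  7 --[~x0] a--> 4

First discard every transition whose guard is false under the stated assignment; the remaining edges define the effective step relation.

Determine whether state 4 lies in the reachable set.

Guard filter leaves 11 enabled edge(s).
depth 0: {0}
depth 1: {7}  now seen {0,7}
depth 2: {5}  now seen {0,5,7}
Reachable = {0,5,7}

Answer: UNREACHABLE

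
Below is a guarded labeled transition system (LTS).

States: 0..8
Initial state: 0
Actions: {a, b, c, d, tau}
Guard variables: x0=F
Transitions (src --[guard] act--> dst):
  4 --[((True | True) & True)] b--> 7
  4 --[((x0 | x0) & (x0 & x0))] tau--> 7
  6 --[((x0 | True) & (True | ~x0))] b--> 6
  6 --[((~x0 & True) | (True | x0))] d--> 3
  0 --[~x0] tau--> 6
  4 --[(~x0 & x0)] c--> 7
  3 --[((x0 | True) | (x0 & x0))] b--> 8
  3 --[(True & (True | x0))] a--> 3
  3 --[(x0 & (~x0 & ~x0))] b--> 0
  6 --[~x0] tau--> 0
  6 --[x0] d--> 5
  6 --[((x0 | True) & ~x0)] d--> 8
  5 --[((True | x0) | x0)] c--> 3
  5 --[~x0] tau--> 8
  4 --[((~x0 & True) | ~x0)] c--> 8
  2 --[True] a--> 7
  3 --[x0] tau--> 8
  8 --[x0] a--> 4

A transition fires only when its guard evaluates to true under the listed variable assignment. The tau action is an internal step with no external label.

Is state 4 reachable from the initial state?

After dropping false guards: 12 live edges.
depth 0: {0}
depth 1: {6}  cumulative {0,6}
depth 2: {3,8}  cumulative {0,3,6,8}
Reachable = {0,3,6,8}

Answer: UNREACHABLE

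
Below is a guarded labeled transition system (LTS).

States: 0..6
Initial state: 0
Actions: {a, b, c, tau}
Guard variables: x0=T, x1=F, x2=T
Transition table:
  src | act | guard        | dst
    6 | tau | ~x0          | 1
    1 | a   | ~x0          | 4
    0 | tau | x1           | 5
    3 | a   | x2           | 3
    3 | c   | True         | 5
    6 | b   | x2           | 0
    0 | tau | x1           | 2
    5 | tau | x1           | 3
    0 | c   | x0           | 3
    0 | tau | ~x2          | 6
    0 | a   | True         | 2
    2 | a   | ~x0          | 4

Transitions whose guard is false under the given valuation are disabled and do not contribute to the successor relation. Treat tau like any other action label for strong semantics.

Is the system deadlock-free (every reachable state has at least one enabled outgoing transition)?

Answer: DEADLOCK at state 2

Analysis:
Reach set: {0,2,3,5}
  0: a→2  c→3  [2 exit(s)]
  2: ∅  [deadlock]
  3: a→3  c→5  [2 exit(s)]
  5: ∅  [deadlock]
trace reaching 2: a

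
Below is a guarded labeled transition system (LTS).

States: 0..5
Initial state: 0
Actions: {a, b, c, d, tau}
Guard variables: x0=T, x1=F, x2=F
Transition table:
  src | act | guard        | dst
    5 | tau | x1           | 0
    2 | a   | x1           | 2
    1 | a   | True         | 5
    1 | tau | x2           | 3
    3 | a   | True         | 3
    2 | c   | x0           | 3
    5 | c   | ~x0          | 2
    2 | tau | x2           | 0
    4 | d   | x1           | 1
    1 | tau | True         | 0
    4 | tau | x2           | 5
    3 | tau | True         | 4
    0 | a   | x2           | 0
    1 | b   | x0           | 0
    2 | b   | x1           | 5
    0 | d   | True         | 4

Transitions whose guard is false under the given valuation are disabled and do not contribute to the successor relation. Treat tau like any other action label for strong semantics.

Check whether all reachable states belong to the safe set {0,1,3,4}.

Allowed set {0,1,3,4}
Reachable = {0,4}
  0: ok
  4: ok

Answer: INVARIANT HOLDS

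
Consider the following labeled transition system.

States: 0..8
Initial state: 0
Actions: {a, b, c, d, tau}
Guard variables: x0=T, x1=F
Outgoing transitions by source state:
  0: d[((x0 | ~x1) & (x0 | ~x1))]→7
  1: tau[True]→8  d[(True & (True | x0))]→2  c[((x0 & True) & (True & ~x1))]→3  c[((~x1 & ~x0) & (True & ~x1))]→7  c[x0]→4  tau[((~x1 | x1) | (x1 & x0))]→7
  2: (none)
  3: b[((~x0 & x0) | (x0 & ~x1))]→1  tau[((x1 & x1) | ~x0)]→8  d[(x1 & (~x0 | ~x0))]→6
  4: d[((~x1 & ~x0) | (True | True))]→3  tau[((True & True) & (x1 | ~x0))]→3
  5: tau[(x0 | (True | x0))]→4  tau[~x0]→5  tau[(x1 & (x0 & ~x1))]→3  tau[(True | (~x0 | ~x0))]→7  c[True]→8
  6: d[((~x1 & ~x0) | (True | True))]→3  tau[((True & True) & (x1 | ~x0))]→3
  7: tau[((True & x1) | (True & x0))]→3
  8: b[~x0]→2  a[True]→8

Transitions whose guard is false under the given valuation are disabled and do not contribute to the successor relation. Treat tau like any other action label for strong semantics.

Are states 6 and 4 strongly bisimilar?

Bisimulation quotient by refinement:
  round 0: {{0,1,2,3,4,5,6,7,8}}
  round 1: {{0,4,6},{1},{2},{3},{5},{7},{8}}
  round 2: {{0},{1},{2},{3},{4,6},{5},{7},{8}}
Fixed point at round 3; 8 class(es).
6∈{4,6}, 4∈{4,6}

Answer: BISIMILAR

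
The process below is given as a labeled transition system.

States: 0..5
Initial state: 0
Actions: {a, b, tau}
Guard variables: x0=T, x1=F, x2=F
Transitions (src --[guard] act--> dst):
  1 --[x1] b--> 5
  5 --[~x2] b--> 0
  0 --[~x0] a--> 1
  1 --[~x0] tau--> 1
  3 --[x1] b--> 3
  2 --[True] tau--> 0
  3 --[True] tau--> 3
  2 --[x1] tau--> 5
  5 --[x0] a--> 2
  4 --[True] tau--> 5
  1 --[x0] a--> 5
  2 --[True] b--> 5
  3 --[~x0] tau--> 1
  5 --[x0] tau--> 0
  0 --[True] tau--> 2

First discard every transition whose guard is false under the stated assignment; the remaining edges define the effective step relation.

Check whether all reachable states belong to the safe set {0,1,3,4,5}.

Safe = {0,1,3,4,5}
Reach set: {0,2,5}
  0: ✓
  2: outside
  5: ✓
reach 2 via tau — violates

Answer: INVARIANT VIOLATED at state 2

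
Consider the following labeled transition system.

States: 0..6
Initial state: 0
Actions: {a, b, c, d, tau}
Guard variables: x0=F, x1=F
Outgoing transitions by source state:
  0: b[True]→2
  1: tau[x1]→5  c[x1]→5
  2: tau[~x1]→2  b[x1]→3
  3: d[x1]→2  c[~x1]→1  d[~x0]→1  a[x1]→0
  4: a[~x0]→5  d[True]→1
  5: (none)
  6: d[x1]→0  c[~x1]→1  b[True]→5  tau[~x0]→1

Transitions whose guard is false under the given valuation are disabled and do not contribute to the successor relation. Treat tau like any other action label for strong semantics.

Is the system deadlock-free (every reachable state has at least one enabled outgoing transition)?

Answer: DEADLOCK-FREE

Analysis:
R = {0,2}
  0: b→2  [deg 1]
  2: tau→2  [deg 1]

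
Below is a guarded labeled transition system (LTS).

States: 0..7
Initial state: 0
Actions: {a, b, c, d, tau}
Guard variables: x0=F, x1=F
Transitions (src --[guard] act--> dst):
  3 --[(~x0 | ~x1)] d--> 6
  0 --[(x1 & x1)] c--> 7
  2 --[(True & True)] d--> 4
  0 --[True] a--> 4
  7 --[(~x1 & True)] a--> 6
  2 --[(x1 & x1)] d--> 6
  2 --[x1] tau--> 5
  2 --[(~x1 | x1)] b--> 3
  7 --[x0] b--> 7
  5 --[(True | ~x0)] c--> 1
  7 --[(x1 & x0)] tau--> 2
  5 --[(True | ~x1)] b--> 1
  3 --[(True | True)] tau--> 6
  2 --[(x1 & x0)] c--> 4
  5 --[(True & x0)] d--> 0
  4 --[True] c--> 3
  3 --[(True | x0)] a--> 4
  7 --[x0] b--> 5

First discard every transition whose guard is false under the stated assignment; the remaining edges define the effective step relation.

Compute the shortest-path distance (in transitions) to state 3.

Layered search for 3:
  Layer 0: {0}
  Layer 1: {4}
  Layer 2: {3}
first hit 3 at d=2 via a·c

Answer: 2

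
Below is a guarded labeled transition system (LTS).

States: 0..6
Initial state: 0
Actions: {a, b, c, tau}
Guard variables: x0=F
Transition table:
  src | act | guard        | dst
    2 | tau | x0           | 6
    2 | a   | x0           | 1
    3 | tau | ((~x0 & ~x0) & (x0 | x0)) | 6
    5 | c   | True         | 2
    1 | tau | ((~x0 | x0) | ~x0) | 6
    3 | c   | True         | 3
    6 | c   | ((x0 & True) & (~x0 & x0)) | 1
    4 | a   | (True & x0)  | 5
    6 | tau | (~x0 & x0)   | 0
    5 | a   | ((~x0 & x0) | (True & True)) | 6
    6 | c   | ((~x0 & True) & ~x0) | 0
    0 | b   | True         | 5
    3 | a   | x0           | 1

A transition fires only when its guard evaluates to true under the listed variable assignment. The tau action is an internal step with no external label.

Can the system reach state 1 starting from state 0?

Answer: UNREACHABLE

Trace:
Guard filter leaves 6 enabled edge(s).
depth 0: {0}
depth 1: {5}  total {0,5}
depth 2: {2,6}  total {0,2,5,6}
Reachable = {0,2,5,6}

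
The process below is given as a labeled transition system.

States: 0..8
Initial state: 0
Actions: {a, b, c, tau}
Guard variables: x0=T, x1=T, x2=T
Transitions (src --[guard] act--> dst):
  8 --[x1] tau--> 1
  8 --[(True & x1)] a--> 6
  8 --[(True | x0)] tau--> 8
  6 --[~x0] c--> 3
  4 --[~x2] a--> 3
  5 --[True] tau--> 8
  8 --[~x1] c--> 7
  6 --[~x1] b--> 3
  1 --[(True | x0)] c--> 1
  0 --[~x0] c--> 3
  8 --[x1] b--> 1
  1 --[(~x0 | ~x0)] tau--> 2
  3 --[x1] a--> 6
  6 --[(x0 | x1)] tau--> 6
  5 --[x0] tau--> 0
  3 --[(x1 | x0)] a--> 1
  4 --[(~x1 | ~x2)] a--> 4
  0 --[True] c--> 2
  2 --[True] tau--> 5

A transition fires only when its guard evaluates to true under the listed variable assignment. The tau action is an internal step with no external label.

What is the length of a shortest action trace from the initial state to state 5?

Layered search for 5:
  Layer 0: {0}
  Layer 1: {2}
  Layer 2: {5}
depth(5)=2, e.g. c·tau

Answer: 2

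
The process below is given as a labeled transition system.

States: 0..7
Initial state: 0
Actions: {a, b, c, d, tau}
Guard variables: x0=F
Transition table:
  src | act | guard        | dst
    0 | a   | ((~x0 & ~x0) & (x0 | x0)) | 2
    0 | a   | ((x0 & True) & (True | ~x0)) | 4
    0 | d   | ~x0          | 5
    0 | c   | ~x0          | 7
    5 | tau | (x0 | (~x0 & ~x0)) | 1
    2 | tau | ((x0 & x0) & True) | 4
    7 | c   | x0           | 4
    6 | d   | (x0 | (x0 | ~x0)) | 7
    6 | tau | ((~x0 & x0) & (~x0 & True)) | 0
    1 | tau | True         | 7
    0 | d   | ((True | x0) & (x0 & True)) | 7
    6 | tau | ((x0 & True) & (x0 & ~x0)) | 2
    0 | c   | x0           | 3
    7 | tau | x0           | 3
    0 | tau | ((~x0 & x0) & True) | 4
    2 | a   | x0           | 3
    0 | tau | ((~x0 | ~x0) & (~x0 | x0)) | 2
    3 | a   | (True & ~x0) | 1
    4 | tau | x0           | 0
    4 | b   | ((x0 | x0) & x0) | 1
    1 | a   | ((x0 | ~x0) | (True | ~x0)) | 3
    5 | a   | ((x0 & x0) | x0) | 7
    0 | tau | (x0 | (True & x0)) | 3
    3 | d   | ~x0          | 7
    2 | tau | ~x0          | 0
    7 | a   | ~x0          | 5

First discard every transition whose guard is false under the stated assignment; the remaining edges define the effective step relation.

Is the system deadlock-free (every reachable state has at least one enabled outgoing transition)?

R = {0,1,2,3,5,7}
  0: c→7  d→5  tau→2  [3 out]
  1: a→3  tau→7  [2 out]
  2: tau→0  [1 out]
  3: a→1  d→7  [2 out]
  5: tau→1  [1 out]
  7: a→5  [1 out]

Answer: DEADLOCK-FREE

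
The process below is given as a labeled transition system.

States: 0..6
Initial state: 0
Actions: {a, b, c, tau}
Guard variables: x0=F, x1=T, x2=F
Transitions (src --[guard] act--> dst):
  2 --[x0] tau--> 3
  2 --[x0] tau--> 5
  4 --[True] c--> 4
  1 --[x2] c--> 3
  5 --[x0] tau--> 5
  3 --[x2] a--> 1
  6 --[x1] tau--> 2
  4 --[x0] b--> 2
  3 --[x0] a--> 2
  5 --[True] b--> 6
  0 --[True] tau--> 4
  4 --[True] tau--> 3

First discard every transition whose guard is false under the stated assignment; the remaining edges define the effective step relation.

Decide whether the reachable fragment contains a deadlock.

Answer: DEADLOCK at state 3

Working:
Reach set: {0,3,4}
  0: tau→4  [1 out]
  3: ∅  [deadlock]
  4: c→4  tau→3  [2 out]
trace reaching 3: tau·tau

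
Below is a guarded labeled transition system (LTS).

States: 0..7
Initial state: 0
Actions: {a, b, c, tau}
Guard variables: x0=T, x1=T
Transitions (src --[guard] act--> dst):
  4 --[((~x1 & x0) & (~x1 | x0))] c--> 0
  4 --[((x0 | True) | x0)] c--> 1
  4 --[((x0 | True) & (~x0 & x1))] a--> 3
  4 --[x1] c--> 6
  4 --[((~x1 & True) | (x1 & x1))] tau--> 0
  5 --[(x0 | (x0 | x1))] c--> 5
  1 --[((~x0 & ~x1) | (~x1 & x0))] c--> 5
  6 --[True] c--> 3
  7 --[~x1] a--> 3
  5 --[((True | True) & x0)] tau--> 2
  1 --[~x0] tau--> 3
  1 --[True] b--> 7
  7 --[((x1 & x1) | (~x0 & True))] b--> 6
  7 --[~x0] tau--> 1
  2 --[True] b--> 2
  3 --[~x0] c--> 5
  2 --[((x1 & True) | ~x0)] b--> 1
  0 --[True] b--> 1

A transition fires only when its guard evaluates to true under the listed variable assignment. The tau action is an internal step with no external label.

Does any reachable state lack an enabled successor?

Answer: DEADLOCK at state 3

Trace:
R = {0,1,3,6,7}
  0: b→1  [deg 1]
  1: b→7  [deg 1]
  3: ∅  [deadlock]
  6: c→3  [deg 1]
  7: b→6  [deg 1]
Path to 3: b·b·b·c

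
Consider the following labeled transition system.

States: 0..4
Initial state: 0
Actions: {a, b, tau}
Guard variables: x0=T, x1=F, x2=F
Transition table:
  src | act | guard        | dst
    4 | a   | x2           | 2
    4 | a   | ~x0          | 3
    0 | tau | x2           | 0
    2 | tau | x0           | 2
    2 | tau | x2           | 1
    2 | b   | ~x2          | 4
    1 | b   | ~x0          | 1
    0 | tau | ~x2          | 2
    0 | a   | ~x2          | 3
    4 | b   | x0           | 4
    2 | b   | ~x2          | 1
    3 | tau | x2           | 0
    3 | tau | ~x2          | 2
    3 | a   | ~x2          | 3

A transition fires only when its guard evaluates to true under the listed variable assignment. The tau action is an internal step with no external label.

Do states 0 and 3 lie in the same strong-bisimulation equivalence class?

Compute ~ classes (split until stable):
  π0 = {{0,1,2,3,4}}
  π1 = {{0,3},{1},{2},{4}}
stable after 2 split(s): 4 block(s)
[0]={0,3}  [3]={0,3}

Answer: BISIMILAR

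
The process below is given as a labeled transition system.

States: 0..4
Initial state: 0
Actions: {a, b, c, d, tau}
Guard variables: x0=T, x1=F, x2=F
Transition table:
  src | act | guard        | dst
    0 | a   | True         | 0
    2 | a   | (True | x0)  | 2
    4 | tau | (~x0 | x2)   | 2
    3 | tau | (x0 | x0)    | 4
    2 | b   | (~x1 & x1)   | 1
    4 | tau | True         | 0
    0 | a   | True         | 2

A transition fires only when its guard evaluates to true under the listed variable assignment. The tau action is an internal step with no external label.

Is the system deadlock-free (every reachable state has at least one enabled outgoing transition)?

Answer: DEADLOCK-FREE

Working:
Reachable = {0,2}
  0: a→0  a→2  [2 exit(s)]
  2: a→2  [1 exit(s)]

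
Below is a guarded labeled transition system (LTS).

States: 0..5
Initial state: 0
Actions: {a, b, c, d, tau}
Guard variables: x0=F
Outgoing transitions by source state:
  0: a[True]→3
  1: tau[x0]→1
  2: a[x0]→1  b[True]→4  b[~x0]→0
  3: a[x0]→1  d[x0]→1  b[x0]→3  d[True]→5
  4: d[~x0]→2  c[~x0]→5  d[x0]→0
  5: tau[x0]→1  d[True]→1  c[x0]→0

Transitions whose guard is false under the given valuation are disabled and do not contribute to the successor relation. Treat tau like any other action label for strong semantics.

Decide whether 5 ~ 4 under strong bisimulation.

Answer: NOT BISIMILAR

Analysis:
Compute ~ classes (split until stable):
  P[0] = {{0,1,2,3,4,5}}
  P[1] = {{0},{1},{2},{3,5},{4}}
  P[2] = {{0},{1},{2},{3},{4},{5}}
stable after 3 split(s): 6 block(s)
5∈{5}, 4∈{4}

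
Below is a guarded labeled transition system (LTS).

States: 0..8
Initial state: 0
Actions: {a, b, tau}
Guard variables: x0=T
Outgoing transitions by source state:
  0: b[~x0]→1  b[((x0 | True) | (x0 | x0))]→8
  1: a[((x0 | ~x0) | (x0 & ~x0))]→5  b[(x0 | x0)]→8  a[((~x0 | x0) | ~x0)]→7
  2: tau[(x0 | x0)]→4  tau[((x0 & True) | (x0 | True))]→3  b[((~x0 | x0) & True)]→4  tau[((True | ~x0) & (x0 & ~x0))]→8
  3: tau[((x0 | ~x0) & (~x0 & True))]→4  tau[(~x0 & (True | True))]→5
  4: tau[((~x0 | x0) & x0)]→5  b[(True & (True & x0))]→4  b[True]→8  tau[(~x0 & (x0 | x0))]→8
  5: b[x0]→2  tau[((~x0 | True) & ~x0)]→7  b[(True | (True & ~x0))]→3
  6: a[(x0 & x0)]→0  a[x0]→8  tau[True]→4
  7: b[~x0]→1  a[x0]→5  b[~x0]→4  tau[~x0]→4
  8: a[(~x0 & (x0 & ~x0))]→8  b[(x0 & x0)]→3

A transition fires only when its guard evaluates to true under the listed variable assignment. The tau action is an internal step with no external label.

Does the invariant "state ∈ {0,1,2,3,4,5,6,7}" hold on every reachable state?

Inv-set: {0,1,2,3,4,5,6,7}
Reachable = {0,3,8}
  0: ok
  3: ok
  8: ✗ unsafe
witness against invariant: b → 8

Answer: INVARIANT VIOLATED at state 8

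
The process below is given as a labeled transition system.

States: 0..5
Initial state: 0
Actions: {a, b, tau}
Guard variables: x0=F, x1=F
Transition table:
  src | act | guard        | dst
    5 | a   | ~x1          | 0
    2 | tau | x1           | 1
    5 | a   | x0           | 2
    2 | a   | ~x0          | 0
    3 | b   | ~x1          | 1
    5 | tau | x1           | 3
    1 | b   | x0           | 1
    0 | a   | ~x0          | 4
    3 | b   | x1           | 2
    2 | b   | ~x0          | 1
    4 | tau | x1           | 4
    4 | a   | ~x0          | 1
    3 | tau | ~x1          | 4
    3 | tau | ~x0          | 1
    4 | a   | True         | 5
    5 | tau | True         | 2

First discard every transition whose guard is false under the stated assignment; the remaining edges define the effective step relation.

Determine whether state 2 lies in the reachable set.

After dropping false guards: 10 live edges.
L0 = {0}
L1 = {4}  now seen {0,4}
L2 = {1,5}  now seen {0,1,4,5}
L3 = {2}  now seen {0,1,2,4,5}
Reach set: {0,1,2,4,5}
witness 2: a·a·tau

Answer: REACHABLE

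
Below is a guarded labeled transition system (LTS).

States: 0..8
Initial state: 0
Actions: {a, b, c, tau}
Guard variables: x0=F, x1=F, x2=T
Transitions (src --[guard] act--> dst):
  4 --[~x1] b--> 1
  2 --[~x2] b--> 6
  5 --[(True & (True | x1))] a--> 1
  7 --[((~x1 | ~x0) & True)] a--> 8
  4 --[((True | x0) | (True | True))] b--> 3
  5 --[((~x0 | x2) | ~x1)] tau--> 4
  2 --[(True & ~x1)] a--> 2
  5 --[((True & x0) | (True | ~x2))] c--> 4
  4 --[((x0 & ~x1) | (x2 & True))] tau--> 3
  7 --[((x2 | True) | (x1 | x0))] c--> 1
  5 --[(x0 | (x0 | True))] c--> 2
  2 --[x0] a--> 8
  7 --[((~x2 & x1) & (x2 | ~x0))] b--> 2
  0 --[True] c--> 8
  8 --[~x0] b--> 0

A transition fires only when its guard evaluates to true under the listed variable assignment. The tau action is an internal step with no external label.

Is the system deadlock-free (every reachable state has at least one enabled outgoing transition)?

Answer: DEADLOCK-FREE

Working:
Reach set: {0,8}
  0: c→8  [1 out]
  8: b→0  [1 out]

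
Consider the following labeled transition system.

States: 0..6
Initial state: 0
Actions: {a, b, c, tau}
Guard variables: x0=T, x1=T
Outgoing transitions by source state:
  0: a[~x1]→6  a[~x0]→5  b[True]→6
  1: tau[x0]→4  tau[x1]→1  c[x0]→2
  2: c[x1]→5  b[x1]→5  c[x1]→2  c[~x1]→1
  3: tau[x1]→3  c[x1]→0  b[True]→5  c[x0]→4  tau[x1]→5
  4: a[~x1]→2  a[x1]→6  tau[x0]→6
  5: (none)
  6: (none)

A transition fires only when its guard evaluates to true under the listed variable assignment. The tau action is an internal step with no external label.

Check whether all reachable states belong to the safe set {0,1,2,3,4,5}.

Allowed set {0,1,2,3,4,5}
Reachable = {0,6}
  0: ok
  6: outside
reach 6 via b — violates

Answer: INVARIANT VIOLATED at state 6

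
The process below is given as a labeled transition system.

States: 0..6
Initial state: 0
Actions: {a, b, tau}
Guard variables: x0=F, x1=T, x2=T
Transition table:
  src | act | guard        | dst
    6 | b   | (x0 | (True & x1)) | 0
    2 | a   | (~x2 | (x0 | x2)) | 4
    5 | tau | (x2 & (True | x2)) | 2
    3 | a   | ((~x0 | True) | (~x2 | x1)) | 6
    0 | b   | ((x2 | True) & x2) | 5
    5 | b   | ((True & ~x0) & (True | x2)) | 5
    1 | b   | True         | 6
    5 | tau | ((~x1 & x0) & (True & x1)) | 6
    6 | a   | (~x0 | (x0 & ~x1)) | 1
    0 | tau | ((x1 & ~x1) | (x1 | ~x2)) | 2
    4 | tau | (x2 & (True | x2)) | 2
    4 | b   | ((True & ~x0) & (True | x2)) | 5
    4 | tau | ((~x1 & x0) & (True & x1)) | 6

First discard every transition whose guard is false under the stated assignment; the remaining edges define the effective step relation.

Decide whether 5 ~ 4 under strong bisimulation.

Answer: BISIMILAR

Working:
Compute ~ classes (split until stable):
  P[0] = {{0,1,2,3,4,5,6}}
  P[1] = {{0,4,5},{1},{2,3},{6}}
  P[2] = {{0,4,5},{1},{2},{3},{6}}
Fixed point at round 3; 5 class(es).
class of 5: {0,4,5}; class of 4: {0,4,5}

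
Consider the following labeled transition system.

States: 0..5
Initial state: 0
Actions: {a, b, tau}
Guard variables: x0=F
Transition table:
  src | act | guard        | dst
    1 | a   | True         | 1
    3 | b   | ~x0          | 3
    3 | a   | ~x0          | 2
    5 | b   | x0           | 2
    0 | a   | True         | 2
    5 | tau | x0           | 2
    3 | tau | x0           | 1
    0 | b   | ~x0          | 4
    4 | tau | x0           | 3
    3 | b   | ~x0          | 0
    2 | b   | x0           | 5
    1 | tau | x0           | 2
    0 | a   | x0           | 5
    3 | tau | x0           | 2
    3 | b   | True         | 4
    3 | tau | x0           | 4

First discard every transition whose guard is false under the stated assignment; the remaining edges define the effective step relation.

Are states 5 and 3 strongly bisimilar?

Answer: NOT BISIMILAR

Trace:
Refine partition for ~:
  P[0] = {{0,1,2,3,4,5}}
  P[1] = {{0,3},{1},{2,4,5}}
  P[2] = {{0},{1},{2,4,5},{3}}
4 equivalence class(es) (converged in 3)
[5]={2,4,5}  [3]={3}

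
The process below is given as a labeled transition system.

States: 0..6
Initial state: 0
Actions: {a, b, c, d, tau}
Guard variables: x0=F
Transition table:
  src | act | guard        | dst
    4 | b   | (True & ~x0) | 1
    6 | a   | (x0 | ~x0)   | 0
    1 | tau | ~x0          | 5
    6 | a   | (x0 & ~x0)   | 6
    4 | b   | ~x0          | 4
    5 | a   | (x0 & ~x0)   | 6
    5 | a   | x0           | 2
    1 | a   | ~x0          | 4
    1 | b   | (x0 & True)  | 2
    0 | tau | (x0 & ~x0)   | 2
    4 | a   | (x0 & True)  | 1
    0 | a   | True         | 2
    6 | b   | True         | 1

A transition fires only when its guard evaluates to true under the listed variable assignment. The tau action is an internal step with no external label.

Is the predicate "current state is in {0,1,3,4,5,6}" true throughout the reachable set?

Inv-set: {0,1,3,4,5,6}
R = {0,2}
  0: ✓
  2: outside
witness against invariant: a → 2

Answer: INVARIANT VIOLATED at state 2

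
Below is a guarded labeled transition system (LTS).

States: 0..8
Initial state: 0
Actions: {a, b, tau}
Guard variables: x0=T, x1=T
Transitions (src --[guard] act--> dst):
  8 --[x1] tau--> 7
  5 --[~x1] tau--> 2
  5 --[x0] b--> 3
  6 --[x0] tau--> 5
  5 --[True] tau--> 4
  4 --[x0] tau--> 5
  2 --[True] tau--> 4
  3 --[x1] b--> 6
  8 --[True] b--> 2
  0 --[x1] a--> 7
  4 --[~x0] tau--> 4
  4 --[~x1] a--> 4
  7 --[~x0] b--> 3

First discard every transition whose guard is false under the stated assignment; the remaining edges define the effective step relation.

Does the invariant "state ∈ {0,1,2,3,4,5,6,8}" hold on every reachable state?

Allowed set {0,1,2,3,4,5,6,8}
Reach set: {0,7}
  0: ✓
  7: VIOLATES
witness against invariant: a → 7

Answer: INVARIANT VIOLATED at state 7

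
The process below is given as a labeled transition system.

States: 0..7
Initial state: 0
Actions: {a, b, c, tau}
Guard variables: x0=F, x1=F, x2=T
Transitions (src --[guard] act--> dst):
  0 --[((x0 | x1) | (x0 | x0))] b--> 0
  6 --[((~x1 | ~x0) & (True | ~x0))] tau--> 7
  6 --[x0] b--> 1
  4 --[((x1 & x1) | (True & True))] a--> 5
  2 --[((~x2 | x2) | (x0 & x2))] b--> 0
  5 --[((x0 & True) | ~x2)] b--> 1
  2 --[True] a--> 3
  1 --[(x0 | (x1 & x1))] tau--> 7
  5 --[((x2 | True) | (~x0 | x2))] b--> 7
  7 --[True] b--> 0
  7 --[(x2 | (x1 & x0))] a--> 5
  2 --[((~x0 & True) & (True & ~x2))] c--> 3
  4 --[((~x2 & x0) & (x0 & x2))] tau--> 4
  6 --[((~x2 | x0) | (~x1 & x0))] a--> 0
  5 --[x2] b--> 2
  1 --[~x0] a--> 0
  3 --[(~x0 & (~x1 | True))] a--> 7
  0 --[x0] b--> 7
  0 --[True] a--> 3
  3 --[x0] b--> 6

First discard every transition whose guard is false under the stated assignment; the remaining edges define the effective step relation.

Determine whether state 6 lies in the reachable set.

Answer: UNREACHABLE

Trace:
After dropping false guards: 11 live edges.
Layer 0: {0}
Layer 1: {3}  total {0,3}
Layer 2: {7}  total {0,3,7}
Layer 3: {5}  total {0,3,5,7}
Layer 4: {2}  total {0,2,3,5,7}
Reach set: {0,2,3,5,7}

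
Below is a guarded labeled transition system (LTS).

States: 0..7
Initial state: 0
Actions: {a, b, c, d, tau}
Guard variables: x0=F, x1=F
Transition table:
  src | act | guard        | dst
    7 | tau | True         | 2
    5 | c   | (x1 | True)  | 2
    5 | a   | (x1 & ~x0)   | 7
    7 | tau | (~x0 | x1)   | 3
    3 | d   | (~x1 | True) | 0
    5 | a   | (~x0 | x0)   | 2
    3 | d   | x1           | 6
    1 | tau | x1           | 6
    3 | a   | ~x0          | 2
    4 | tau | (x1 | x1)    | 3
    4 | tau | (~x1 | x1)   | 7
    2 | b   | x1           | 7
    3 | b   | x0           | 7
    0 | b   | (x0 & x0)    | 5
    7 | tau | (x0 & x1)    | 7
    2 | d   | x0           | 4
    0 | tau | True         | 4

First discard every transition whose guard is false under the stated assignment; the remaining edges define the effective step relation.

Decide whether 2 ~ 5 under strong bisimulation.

Compute ~ classes (split until stable):
  round 0: {{0,1,2,3,4,5,6,7}}
  round 1: {{0,4,7},{1,2,6},{3},{5}}
  round 2: {{0,4},{1,2,6},{3},{5},{7}}
  round 3: {{0},{1,2,6},{3},{4},{5},{7}}
Fixed point at round 4; 6 class(es).
2∈{1,2,6}, 5∈{5}

Answer: NOT BISIMILAR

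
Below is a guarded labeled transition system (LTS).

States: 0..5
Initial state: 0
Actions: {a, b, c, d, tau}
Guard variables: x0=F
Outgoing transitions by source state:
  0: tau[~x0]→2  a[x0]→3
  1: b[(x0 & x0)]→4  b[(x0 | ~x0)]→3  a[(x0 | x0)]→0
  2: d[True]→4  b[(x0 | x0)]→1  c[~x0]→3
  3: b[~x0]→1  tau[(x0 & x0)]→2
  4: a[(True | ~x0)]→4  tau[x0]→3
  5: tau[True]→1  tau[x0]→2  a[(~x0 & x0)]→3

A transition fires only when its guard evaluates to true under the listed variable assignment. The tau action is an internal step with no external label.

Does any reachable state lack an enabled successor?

Answer: DEADLOCK-FREE

Trace:
R = {0,1,2,3,4}
  0: tau→2  [deg 1]
  1: b→3  [deg 1]
  2: c→3  d→4  [deg 2]
  3: b→1  [deg 1]
  4: a→4  [deg 1]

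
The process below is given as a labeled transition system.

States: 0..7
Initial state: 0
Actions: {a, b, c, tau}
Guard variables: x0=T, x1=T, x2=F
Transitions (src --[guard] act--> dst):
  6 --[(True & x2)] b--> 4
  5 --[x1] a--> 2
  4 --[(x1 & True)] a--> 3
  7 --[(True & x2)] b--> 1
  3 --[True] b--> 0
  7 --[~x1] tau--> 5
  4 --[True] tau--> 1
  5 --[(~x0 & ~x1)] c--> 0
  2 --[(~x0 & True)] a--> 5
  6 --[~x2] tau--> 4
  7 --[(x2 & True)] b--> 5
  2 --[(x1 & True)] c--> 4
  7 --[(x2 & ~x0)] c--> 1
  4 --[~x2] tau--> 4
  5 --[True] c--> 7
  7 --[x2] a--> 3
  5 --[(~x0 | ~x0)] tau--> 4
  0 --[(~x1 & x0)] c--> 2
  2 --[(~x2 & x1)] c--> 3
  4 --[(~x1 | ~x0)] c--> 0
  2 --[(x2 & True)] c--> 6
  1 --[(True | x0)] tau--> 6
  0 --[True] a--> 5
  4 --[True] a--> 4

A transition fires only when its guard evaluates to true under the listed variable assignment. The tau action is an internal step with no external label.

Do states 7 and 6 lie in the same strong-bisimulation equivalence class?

Bisimulation quotient by refinement:
  round 0: {{0,1,2,3,4,5,6,7}}
  round 1: {{0},{1,6},{2},{3},{4},{5},{7}}
  round 2: {{0},{1},{2},{3},{4},{5},{6},{7}}
Fixed point at round 3; 8 class(es).
[7]={7}  [6]={6}

Answer: NOT BISIMILAR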